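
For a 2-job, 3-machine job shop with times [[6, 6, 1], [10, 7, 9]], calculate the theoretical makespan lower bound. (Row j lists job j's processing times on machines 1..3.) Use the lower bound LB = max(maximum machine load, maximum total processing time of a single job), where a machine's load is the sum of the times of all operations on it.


Machine loads:
  Machine 1: 6 + 10 = 16
  Machine 2: 6 + 7 = 13
  Machine 3: 1 + 9 = 10
Max machine load = 16
Job totals:
  Job 1: 13
  Job 2: 26
Max job total = 26
Lower bound = max(16, 26) = 26

26


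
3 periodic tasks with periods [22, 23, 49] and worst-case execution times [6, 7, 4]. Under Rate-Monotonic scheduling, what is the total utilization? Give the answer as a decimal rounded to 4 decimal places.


Compute individual utilizations (exact fractions):
  Task 1: C/T = 6/22 = 3/11 (approx. 0.2727)
  Task 2: C/T = 7/23 (approx. 0.3043)
  Task 3: C/T = 4/49 (approx. 0.0816)
Total utilization U = 3/11 + 7/23 + 4/49 = 8166/12397
Rounded to 4 decimal places: U = 0.6587
RM (Liu & Layland) bound for 3 tasks = 0.779763; compare with U = 8166/12397 (approx. 0.658708)
U <= bound, so schedulable by RM sufficient condition.

0.6587


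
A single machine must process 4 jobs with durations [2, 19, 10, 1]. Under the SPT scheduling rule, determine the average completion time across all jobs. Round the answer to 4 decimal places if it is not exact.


Sort jobs by processing time (SPT order): [1, 2, 10, 19]
Compute completion times sequentially:
  Job 1: processing = 1, completes at 1
  Job 2: processing = 2, completes at 3
  Job 3: processing = 10, completes at 13
  Job 4: processing = 19, completes at 32
Sum of completion times = 49
Average completion time = 49/4 = 12.25

12.25


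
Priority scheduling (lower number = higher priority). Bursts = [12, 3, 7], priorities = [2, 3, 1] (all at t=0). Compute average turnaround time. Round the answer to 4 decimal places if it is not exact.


Sort by priority (ascending = highest first):
Order: [(1, 7), (2, 12), (3, 3)]
Completion times:
  Priority 1, burst=7, C=7
  Priority 2, burst=12, C=19
  Priority 3, burst=3, C=22
Average turnaround = 48/3 = 16.0

16.0


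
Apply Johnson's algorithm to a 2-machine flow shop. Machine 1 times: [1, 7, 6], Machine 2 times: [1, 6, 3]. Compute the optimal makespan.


Apply Johnson's rule:
  Group 1 (a <= b): [(1, 1, 1)]
  Group 2 (a > b): [(2, 7, 6), (3, 6, 3)]
Optimal job order: [1, 2, 3]
Schedule:
  Job 1: M1 done at 1, M2 done at 2
  Job 2: M1 done at 8, M2 done at 14
  Job 3: M1 done at 14, M2 done at 17
Makespan = 17

17


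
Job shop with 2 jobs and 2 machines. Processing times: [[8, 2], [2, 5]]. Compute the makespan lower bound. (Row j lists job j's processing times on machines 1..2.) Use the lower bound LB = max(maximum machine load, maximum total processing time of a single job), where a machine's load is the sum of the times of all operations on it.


Machine loads:
  Machine 1: 8 + 2 = 10
  Machine 2: 2 + 5 = 7
Max machine load = 10
Job totals:
  Job 1: 10
  Job 2: 7
Max job total = 10
Lower bound = max(10, 10) = 10

10


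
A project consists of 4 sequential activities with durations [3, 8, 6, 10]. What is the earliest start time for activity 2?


Activity 2 starts after activities 1 through 1 complete.
Predecessor durations: [3]
ES = 3 = 3

3


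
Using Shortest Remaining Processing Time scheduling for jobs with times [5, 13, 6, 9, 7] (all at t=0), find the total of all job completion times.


Since all jobs arrive at t=0, SRPT equals SPT ordering.
SPT order: [5, 6, 7, 9, 13]
Completion times:
  Job 1: p=5, C=5
  Job 2: p=6, C=11
  Job 3: p=7, C=18
  Job 4: p=9, C=27
  Job 5: p=13, C=40
Total completion time = 5 + 11 + 18 + 27 + 40 = 101

101


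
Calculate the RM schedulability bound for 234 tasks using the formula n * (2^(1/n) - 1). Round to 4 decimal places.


Compute 2^(1/234) = 1.0029665590
Subtract 1: 1.0029665590 - 1 = 0.0029665590
Multiply by n: 234 * 0.0029665590 = 0.6941748060
Round to 4 dp: 0.6942

0.6942


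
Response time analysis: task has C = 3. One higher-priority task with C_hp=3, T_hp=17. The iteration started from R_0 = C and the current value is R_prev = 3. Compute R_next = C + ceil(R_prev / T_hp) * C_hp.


R_next = C + ceil(R_prev / T_hp) * C_hp
ceil(3 / 17) = ceil(0.1765) = 1
Interference = 1 * 3 = 3
R_next = 3 + 3 = 6

6


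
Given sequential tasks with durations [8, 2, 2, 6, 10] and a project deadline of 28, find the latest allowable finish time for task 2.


LF(activity 2) = deadline - sum of successor durations
Successors: activities 3 through 5 with durations [2, 6, 10]
Sum of successor durations = 18
LF = 28 - 18 = 10

10


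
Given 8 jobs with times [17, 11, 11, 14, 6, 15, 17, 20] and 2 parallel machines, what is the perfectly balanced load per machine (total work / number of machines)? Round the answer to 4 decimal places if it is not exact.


Total processing time = 17 + 11 + 11 + 14 + 6 + 15 + 17 + 20 = 111
Number of machines = 2
Ideal balanced load = 111 / 2 = 55.5

55.5


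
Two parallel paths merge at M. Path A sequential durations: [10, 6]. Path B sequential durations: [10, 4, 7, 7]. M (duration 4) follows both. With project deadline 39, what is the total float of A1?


Forward pass: ES(A1) = sum of predecessors on chain A = 0
EF = ES + duration = 0 + 10 = 10
Backward pass: LF(M) = deadline = 39; LS(M) = 39 - 4 = 35
LF(A1) = LS(M) - sum(successors on chain A) = 35 - 6 = 29
LS = LF - duration = 29 - 10 = 19
Total float = LS - ES = 19 - 0 = 19

19


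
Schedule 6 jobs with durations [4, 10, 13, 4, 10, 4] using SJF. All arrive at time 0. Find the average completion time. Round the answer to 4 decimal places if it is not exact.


SJF order (ascending): [4, 4, 4, 10, 10, 13]
Completion times:
  Job 1: burst=4, C=4
  Job 2: burst=4, C=8
  Job 3: burst=4, C=12
  Job 4: burst=10, C=22
  Job 5: burst=10, C=32
  Job 6: burst=13, C=45
Average completion = 123/6 = 20.5

20.5


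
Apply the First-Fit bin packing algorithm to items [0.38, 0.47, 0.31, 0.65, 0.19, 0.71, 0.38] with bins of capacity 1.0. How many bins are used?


Place items sequentially using First-Fit:
  Item 0.38 -> new Bin 1
  Item 0.47 -> Bin 1 (now 0.85)
  Item 0.31 -> new Bin 2
  Item 0.65 -> Bin 2 (now 0.96)
  Item 0.19 -> new Bin 3
  Item 0.71 -> Bin 3 (now 0.9)
  Item 0.38 -> new Bin 4
Total bins used = 4

4


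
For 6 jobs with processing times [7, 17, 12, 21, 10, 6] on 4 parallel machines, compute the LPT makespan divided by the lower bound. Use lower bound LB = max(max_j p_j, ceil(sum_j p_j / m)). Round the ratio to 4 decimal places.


LPT order: [21, 17, 12, 10, 7, 6]
Machine loads after assignment: [21, 17, 18, 17]
LPT makespan = 21
Lower bound = max(max_job, ceil(total/4)) = max(21, 19) = 21
Ratio = 21 / 21 = 1.0

1.0


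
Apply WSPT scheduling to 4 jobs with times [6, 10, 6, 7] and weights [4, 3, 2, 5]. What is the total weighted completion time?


Compute p/w ratios and sort ascending (WSPT): [(7, 5), (6, 4), (6, 2), (10, 3)]
Compute weighted completion times:
  Job (p=7,w=5): C=7, w*C=5*7=35
  Job (p=6,w=4): C=13, w*C=4*13=52
  Job (p=6,w=2): C=19, w*C=2*19=38
  Job (p=10,w=3): C=29, w*C=3*29=87
Total weighted completion time = 212

212


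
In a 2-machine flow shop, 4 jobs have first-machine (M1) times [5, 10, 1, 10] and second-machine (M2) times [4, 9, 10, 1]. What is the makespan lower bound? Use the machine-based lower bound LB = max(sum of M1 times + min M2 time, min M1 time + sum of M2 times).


LB1 = sum(M1 times) + min(M2 times) = 26 + 1 = 27
LB2 = min(M1 times) + sum(M2 times) = 1 + 24 = 25
Lower bound = max(LB1, LB2) = max(27, 25) = 27

27


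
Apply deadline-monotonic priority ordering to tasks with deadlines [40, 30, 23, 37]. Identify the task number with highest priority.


Sort tasks by relative deadline (ascending):
  Task 3: deadline = 23
  Task 2: deadline = 30
  Task 4: deadline = 37
  Task 1: deadline = 40
Priority order (highest first): [3, 2, 4, 1]
Highest priority task = 3

3


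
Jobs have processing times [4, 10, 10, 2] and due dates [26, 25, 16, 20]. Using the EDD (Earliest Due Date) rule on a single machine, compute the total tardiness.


Sort by due date (EDD order): [(10, 16), (2, 20), (10, 25), (4, 26)]
Compute completion times and tardiness:
  Job 1: p=10, d=16, C=10, tardiness=max(0,10-16)=0
  Job 2: p=2, d=20, C=12, tardiness=max(0,12-20)=0
  Job 3: p=10, d=25, C=22, tardiness=max(0,22-25)=0
  Job 4: p=4, d=26, C=26, tardiness=max(0,26-26)=0
Total tardiness = 0

0


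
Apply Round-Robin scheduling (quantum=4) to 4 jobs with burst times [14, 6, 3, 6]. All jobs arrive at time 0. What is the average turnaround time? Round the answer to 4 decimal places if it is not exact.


Time quantum = 4
Execution trace:
  J1 runs 4 units, time = 4
  J2 runs 4 units, time = 8
  J3 runs 3 units, time = 11
  J4 runs 4 units, time = 15
  J1 runs 4 units, time = 19
  J2 runs 2 units, time = 21
  J4 runs 2 units, time = 23
  J1 runs 4 units, time = 27
  J1 runs 2 units, time = 29
Finish times: [29, 21, 11, 23]
Average turnaround = 84/4 = 21.0

21.0


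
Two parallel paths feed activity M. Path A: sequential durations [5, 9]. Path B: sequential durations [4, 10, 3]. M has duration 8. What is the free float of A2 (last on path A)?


ES(A2) = sum of predecessors on chain A = 5
EF(A2) = ES + duration = 5 + 9 = 14
Successor of A2 is M. ES(M) = max(sum(A), sum(B)) = max(14, 17) = 17
Free float = ES(successor) - EF(current) = 17 - 14 = 3

3


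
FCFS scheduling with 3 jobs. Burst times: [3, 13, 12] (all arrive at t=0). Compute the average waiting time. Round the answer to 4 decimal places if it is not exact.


FCFS order (as given): [3, 13, 12]
Waiting times:
  Job 1: wait = 0
  Job 2: wait = 3
  Job 3: wait = 16
Sum of waiting times = 19
Average waiting time = 19/3 = 6.3333

6.3333


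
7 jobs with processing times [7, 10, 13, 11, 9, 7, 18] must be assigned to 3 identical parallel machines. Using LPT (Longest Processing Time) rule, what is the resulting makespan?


Sort jobs in decreasing order (LPT): [18, 13, 11, 10, 9, 7, 7]
Assign each job to the least loaded machine:
  Machine 1: jobs [18, 7], load = 25
  Machine 2: jobs [13, 9], load = 22
  Machine 3: jobs [11, 10, 7], load = 28
Makespan = max load = 28

28


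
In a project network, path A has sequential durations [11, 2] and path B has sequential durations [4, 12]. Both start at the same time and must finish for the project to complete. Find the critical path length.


Path A total = 11 + 2 = 13
Path B total = 4 + 12 = 16
Critical path = longest path = max(13, 16) = 16

16


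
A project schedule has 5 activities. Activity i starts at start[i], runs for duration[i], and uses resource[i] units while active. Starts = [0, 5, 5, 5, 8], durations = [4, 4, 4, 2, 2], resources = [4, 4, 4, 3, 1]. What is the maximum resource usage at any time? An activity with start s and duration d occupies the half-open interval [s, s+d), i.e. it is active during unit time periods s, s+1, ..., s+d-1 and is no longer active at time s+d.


Each activity i is active on [start_i, start_i + duration_i).
Compute total resource usage per time slot:
  t=0: active resources = [4], total = 4
  t=1: active resources = [4], total = 4
  t=2: active resources = [4], total = 4
  t=3: active resources = [4], total = 4
  t=4: active resources = [], total = 0
  t=5: active resources = [4, 4, 3], total = 11
  t=6: active resources = [4, 4, 3], total = 11
  t=7: active resources = [4, 4], total = 8
  t=8: active resources = [4, 4, 1], total = 9
  t=9: active resources = [1], total = 1
Peak resource demand = 11

11


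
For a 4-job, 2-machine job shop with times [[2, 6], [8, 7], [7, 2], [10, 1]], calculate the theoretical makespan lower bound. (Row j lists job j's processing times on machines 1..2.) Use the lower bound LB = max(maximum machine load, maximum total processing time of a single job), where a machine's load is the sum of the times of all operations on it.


Machine loads:
  Machine 1: 2 + 8 + 7 + 10 = 27
  Machine 2: 6 + 7 + 2 + 1 = 16
Max machine load = 27
Job totals:
  Job 1: 8
  Job 2: 15
  Job 3: 9
  Job 4: 11
Max job total = 15
Lower bound = max(27, 15) = 27

27


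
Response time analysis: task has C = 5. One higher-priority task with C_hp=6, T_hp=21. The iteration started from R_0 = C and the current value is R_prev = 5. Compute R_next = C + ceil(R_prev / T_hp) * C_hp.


R_next = C + ceil(R_prev / T_hp) * C_hp
ceil(5 / 21) = ceil(0.2381) = 1
Interference = 1 * 6 = 6
R_next = 5 + 6 = 11

11


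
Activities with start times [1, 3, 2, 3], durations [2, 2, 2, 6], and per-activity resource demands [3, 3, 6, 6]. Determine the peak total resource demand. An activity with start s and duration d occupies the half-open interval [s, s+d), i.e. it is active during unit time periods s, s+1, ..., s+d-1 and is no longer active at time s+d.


Each activity i is active on [start_i, start_i + duration_i).
Compute total resource usage per time slot:
  t=0: active resources = [], total = 0
  t=1: active resources = [3], total = 3
  t=2: active resources = [3, 6], total = 9
  t=3: active resources = [3, 6, 6], total = 15
  t=4: active resources = [3, 6], total = 9
  t=5: active resources = [6], total = 6
  t=6: active resources = [6], total = 6
  t=7: active resources = [6], total = 6
  t=8: active resources = [6], total = 6
Peak resource demand = 15

15


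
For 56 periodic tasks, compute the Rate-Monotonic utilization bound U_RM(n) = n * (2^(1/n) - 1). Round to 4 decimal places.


Compute 2^(1/56) = 1.0124545481
Subtract 1: 1.0124545481 - 1 = 0.0124545481
Multiply by n: 56 * 0.0124545481 = 0.6974546936
Round to 4 dp: 0.6975

0.6975


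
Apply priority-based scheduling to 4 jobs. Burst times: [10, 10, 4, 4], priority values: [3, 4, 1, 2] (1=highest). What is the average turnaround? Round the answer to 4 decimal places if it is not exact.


Sort by priority (ascending = highest first):
Order: [(1, 4), (2, 4), (3, 10), (4, 10)]
Completion times:
  Priority 1, burst=4, C=4
  Priority 2, burst=4, C=8
  Priority 3, burst=10, C=18
  Priority 4, burst=10, C=28
Average turnaround = 58/4 = 14.5

14.5


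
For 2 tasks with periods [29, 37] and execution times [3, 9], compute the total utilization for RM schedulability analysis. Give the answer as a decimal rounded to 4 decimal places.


Compute individual utilizations (exact fractions):
  Task 1: C/T = 3/29 (approx. 0.1034)
  Task 2: C/T = 9/37 (approx. 0.2432)
Total utilization U = 3/29 + 9/37 = 372/1073
Rounded to 4 decimal places: U = 0.3467
RM (Liu & Layland) bound for 2 tasks = 0.828427; compare with U = 372/1073 (approx. 0.346692)
U <= bound, so schedulable by RM sufficient condition.

0.3467


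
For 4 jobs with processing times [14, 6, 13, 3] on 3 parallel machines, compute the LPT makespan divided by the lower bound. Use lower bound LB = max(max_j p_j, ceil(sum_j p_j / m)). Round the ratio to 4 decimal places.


LPT order: [14, 13, 6, 3]
Machine loads after assignment: [14, 13, 9]
LPT makespan = 14
Lower bound = max(max_job, ceil(total/3)) = max(14, 12) = 14
Ratio = 14 / 14 = 1.0

1.0


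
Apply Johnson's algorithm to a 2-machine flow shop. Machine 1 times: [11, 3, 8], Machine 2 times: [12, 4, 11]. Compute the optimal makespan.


Apply Johnson's rule:
  Group 1 (a <= b): [(2, 3, 4), (3, 8, 11), (1, 11, 12)]
  Group 2 (a > b): []
Optimal job order: [2, 3, 1]
Schedule:
  Job 2: M1 done at 3, M2 done at 7
  Job 3: M1 done at 11, M2 done at 22
  Job 1: M1 done at 22, M2 done at 34
Makespan = 34

34


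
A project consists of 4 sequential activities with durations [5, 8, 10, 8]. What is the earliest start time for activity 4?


Activity 4 starts after activities 1 through 3 complete.
Predecessor durations: [5, 8, 10]
ES = 5 + 8 + 10 = 23

23


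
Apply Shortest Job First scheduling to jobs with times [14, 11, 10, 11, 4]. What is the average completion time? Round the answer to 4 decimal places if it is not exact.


SJF order (ascending): [4, 10, 11, 11, 14]
Completion times:
  Job 1: burst=4, C=4
  Job 2: burst=10, C=14
  Job 3: burst=11, C=25
  Job 4: burst=11, C=36
  Job 5: burst=14, C=50
Average completion = 129/5 = 25.8

25.8


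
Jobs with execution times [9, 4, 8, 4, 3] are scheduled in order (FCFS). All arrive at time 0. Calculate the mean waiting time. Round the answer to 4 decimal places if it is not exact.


FCFS order (as given): [9, 4, 8, 4, 3]
Waiting times:
  Job 1: wait = 0
  Job 2: wait = 9
  Job 3: wait = 13
  Job 4: wait = 21
  Job 5: wait = 25
Sum of waiting times = 68
Average waiting time = 68/5 = 13.6

13.6


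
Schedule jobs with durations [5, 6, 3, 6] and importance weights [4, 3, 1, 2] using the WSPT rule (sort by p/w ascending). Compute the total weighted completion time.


Compute p/w ratios and sort ascending (WSPT): [(5, 4), (6, 3), (3, 1), (6, 2)]
Compute weighted completion times:
  Job (p=5,w=4): C=5, w*C=4*5=20
  Job (p=6,w=3): C=11, w*C=3*11=33
  Job (p=3,w=1): C=14, w*C=1*14=14
  Job (p=6,w=2): C=20, w*C=2*20=40
Total weighted completion time = 107

107


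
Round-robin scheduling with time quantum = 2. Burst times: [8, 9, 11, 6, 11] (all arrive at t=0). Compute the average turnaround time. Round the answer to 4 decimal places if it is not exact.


Time quantum = 2
Execution trace:
  J1 runs 2 units, time = 2
  J2 runs 2 units, time = 4
  J3 runs 2 units, time = 6
  J4 runs 2 units, time = 8
  J5 runs 2 units, time = 10
  J1 runs 2 units, time = 12
  J2 runs 2 units, time = 14
  J3 runs 2 units, time = 16
  J4 runs 2 units, time = 18
  J5 runs 2 units, time = 20
  J1 runs 2 units, time = 22
  J2 runs 2 units, time = 24
  J3 runs 2 units, time = 26
  J4 runs 2 units, time = 28
  J5 runs 2 units, time = 30
  J1 runs 2 units, time = 32
  J2 runs 2 units, time = 34
  J3 runs 2 units, time = 36
  J5 runs 2 units, time = 38
  J2 runs 1 units, time = 39
  J3 runs 2 units, time = 41
  J5 runs 2 units, time = 43
  J3 runs 1 units, time = 44
  J5 runs 1 units, time = 45
Finish times: [32, 39, 44, 28, 45]
Average turnaround = 188/5 = 37.6

37.6


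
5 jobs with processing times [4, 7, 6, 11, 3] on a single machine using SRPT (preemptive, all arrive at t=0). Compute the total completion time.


Since all jobs arrive at t=0, SRPT equals SPT ordering.
SPT order: [3, 4, 6, 7, 11]
Completion times:
  Job 1: p=3, C=3
  Job 2: p=4, C=7
  Job 3: p=6, C=13
  Job 4: p=7, C=20
  Job 5: p=11, C=31
Total completion time = 3 + 7 + 13 + 20 + 31 = 74

74


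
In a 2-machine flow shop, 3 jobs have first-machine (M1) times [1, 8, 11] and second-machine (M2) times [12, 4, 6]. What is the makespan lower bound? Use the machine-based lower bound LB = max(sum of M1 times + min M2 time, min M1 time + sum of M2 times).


LB1 = sum(M1 times) + min(M2 times) = 20 + 4 = 24
LB2 = min(M1 times) + sum(M2 times) = 1 + 22 = 23
Lower bound = max(LB1, LB2) = max(24, 23) = 24

24


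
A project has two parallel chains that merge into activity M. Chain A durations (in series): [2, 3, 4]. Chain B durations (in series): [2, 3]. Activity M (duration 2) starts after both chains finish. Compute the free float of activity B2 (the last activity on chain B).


ES(B2) = sum of predecessors on chain B = 2
EF(B2) = ES + duration = 2 + 3 = 5
Successor of B2 is M. ES(M) = max(sum(A), sum(B)) = max(9, 5) = 9
Free float = ES(successor) - EF(current) = 9 - 5 = 4

4


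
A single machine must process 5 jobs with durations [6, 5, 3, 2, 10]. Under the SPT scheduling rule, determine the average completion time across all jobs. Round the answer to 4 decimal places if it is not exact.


Sort jobs by processing time (SPT order): [2, 3, 5, 6, 10]
Compute completion times sequentially:
  Job 1: processing = 2, completes at 2
  Job 2: processing = 3, completes at 5
  Job 3: processing = 5, completes at 10
  Job 4: processing = 6, completes at 16
  Job 5: processing = 10, completes at 26
Sum of completion times = 59
Average completion time = 59/5 = 11.8

11.8


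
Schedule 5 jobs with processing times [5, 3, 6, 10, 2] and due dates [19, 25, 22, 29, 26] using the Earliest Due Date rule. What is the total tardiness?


Sort by due date (EDD order): [(5, 19), (6, 22), (3, 25), (2, 26), (10, 29)]
Compute completion times and tardiness:
  Job 1: p=5, d=19, C=5, tardiness=max(0,5-19)=0
  Job 2: p=6, d=22, C=11, tardiness=max(0,11-22)=0
  Job 3: p=3, d=25, C=14, tardiness=max(0,14-25)=0
  Job 4: p=2, d=26, C=16, tardiness=max(0,16-26)=0
  Job 5: p=10, d=29, C=26, tardiness=max(0,26-29)=0
Total tardiness = 0

0


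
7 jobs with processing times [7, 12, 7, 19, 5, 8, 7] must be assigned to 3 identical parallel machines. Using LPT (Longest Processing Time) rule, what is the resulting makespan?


Sort jobs in decreasing order (LPT): [19, 12, 8, 7, 7, 7, 5]
Assign each job to the least loaded machine:
  Machine 1: jobs [19, 5], load = 24
  Machine 2: jobs [12, 7], load = 19
  Machine 3: jobs [8, 7, 7], load = 22
Makespan = max load = 24

24


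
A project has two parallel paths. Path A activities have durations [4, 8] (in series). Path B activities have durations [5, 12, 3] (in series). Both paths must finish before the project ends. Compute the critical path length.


Path A total = 4 + 8 = 12
Path B total = 5 + 12 + 3 = 20
Critical path = longest path = max(12, 20) = 20

20


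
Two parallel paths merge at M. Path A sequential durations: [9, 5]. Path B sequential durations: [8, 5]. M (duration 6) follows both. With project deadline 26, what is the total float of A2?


Forward pass: ES(A2) = sum of predecessors on chain A = 9
EF = ES + duration = 9 + 5 = 14
Backward pass: LF(M) = deadline = 26; LS(M) = 26 - 6 = 20
LF(A2) = LS(M) - sum(successors on chain A) = 20 - 0 = 20
LS = LF - duration = 20 - 5 = 15
Total float = LS - ES = 15 - 9 = 6

6


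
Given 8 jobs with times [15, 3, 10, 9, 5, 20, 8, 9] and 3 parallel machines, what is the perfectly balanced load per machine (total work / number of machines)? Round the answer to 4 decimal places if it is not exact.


Total processing time = 15 + 3 + 10 + 9 + 5 + 20 + 8 + 9 = 79
Number of machines = 3
Ideal balanced load = 79 / 3 = 26.3333

26.3333


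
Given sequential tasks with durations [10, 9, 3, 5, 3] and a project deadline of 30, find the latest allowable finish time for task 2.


LF(activity 2) = deadline - sum of successor durations
Successors: activities 3 through 5 with durations [3, 5, 3]
Sum of successor durations = 11
LF = 30 - 11 = 19

19


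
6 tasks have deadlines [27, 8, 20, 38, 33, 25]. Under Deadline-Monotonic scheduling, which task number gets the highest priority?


Sort tasks by relative deadline (ascending):
  Task 2: deadline = 8
  Task 3: deadline = 20
  Task 6: deadline = 25
  Task 1: deadline = 27
  Task 5: deadline = 33
  Task 4: deadline = 38
Priority order (highest first): [2, 3, 6, 1, 5, 4]
Highest priority task = 2

2


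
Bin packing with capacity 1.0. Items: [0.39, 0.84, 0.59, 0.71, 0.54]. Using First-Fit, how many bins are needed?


Place items sequentially using First-Fit:
  Item 0.39 -> new Bin 1
  Item 0.84 -> new Bin 2
  Item 0.59 -> Bin 1 (now 0.98)
  Item 0.71 -> new Bin 3
  Item 0.54 -> new Bin 4
Total bins used = 4

4


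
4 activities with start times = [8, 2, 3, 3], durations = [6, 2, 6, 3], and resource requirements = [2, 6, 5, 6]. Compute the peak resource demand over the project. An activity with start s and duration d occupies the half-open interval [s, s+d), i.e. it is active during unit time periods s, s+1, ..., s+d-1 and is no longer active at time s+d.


Each activity i is active on [start_i, start_i + duration_i).
Compute total resource usage per time slot:
  t=0: active resources = [], total = 0
  t=1: active resources = [], total = 0
  t=2: active resources = [6], total = 6
  t=3: active resources = [6, 5, 6], total = 17
  t=4: active resources = [5, 6], total = 11
  t=5: active resources = [5, 6], total = 11
  t=6: active resources = [5], total = 5
  t=7: active resources = [5], total = 5
  t=8: active resources = [2, 5], total = 7
  t=9: active resources = [2], total = 2
  t=10: active resources = [2], total = 2
  t=11: active resources = [2], total = 2
  t=12: active resources = [2], total = 2
  t=13: active resources = [2], total = 2
Peak resource demand = 17

17


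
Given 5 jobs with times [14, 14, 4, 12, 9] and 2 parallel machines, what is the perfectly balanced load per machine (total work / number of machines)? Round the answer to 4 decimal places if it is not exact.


Total processing time = 14 + 14 + 4 + 12 + 9 = 53
Number of machines = 2
Ideal balanced load = 53 / 2 = 26.5

26.5


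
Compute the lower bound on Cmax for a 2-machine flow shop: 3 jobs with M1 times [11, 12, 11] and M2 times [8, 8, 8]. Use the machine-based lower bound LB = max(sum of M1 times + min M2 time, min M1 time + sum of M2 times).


LB1 = sum(M1 times) + min(M2 times) = 34 + 8 = 42
LB2 = min(M1 times) + sum(M2 times) = 11 + 24 = 35
Lower bound = max(LB1, LB2) = max(42, 35) = 42

42


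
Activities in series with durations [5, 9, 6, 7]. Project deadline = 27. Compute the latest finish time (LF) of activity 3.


LF(activity 3) = deadline - sum of successor durations
Successors: activities 4 through 4 with durations [7]
Sum of successor durations = 7
LF = 27 - 7 = 20

20


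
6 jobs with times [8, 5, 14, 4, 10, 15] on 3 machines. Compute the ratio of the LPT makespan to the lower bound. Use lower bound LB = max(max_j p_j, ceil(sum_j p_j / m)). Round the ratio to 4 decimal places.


LPT order: [15, 14, 10, 8, 5, 4]
Machine loads after assignment: [19, 19, 18]
LPT makespan = 19
Lower bound = max(max_job, ceil(total/3)) = max(15, 19) = 19
Ratio = 19 / 19 = 1.0

1.0


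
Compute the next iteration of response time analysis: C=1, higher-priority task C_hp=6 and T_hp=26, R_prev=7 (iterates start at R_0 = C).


R_next = C + ceil(R_prev / T_hp) * C_hp
ceil(7 / 26) = ceil(0.2692) = 1
Interference = 1 * 6 = 6
R_next = 1 + 6 = 7
R_next = R_prev, so the iteration has converged (response time = 7).

7


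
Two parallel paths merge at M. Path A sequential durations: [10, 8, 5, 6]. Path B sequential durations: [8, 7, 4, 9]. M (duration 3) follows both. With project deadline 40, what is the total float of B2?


Forward pass: ES(B2) = sum of predecessors on chain B = 8
EF = ES + duration = 8 + 7 = 15
Backward pass: LF(M) = deadline = 40; LS(M) = 40 - 3 = 37
LF(B2) = LS(M) - sum(successors on chain B) = 37 - 13 = 24
LS = LF - duration = 24 - 7 = 17
Total float = LS - ES = 17 - 8 = 9

9


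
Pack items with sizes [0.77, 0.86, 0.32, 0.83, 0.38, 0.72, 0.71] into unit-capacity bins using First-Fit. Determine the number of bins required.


Place items sequentially using First-Fit:
  Item 0.77 -> new Bin 1
  Item 0.86 -> new Bin 2
  Item 0.32 -> new Bin 3
  Item 0.83 -> new Bin 4
  Item 0.38 -> Bin 3 (now 0.7)
  Item 0.72 -> new Bin 5
  Item 0.71 -> new Bin 6
Total bins used = 6

6


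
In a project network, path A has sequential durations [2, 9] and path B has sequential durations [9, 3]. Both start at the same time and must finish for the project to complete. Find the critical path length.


Path A total = 2 + 9 = 11
Path B total = 9 + 3 = 12
Critical path = longest path = max(11, 12) = 12

12


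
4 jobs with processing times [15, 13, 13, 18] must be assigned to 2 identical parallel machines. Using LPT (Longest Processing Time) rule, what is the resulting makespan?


Sort jobs in decreasing order (LPT): [18, 15, 13, 13]
Assign each job to the least loaded machine:
  Machine 1: jobs [18, 13], load = 31
  Machine 2: jobs [15, 13], load = 28
Makespan = max load = 31

31


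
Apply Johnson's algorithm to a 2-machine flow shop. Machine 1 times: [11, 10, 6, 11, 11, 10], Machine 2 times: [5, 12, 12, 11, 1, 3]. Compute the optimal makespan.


Apply Johnson's rule:
  Group 1 (a <= b): [(3, 6, 12), (2, 10, 12), (4, 11, 11)]
  Group 2 (a > b): [(1, 11, 5), (6, 10, 3), (5, 11, 1)]
Optimal job order: [3, 2, 4, 1, 6, 5]
Schedule:
  Job 3: M1 done at 6, M2 done at 18
  Job 2: M1 done at 16, M2 done at 30
  Job 4: M1 done at 27, M2 done at 41
  Job 1: M1 done at 38, M2 done at 46
  Job 6: M1 done at 48, M2 done at 51
  Job 5: M1 done at 59, M2 done at 60
Makespan = 60

60


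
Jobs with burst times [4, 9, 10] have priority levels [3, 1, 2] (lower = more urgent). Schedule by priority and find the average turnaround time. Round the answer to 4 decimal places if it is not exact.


Sort by priority (ascending = highest first):
Order: [(1, 9), (2, 10), (3, 4)]
Completion times:
  Priority 1, burst=9, C=9
  Priority 2, burst=10, C=19
  Priority 3, burst=4, C=23
Average turnaround = 51/3 = 17.0

17.0


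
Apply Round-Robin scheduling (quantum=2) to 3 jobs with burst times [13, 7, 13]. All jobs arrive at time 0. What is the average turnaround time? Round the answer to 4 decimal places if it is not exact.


Time quantum = 2
Execution trace:
  J1 runs 2 units, time = 2
  J2 runs 2 units, time = 4
  J3 runs 2 units, time = 6
  J1 runs 2 units, time = 8
  J2 runs 2 units, time = 10
  J3 runs 2 units, time = 12
  J1 runs 2 units, time = 14
  J2 runs 2 units, time = 16
  J3 runs 2 units, time = 18
  J1 runs 2 units, time = 20
  J2 runs 1 units, time = 21
  J3 runs 2 units, time = 23
  J1 runs 2 units, time = 25
  J3 runs 2 units, time = 27
  J1 runs 2 units, time = 29
  J3 runs 2 units, time = 31
  J1 runs 1 units, time = 32
  J3 runs 1 units, time = 33
Finish times: [32, 21, 33]
Average turnaround = 86/3 = 28.6667

28.6667


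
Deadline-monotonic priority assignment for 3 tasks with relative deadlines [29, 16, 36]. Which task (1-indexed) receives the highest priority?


Sort tasks by relative deadline (ascending):
  Task 2: deadline = 16
  Task 1: deadline = 29
  Task 3: deadline = 36
Priority order (highest first): [2, 1, 3]
Highest priority task = 2

2


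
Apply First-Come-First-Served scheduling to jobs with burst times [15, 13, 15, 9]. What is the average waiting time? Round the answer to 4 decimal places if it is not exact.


FCFS order (as given): [15, 13, 15, 9]
Waiting times:
  Job 1: wait = 0
  Job 2: wait = 15
  Job 3: wait = 28
  Job 4: wait = 43
Sum of waiting times = 86
Average waiting time = 86/4 = 21.5

21.5


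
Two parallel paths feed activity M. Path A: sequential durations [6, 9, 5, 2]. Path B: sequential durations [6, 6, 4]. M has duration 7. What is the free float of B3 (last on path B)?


ES(B3) = sum of predecessors on chain B = 12
EF(B3) = ES + duration = 12 + 4 = 16
Successor of B3 is M. ES(M) = max(sum(A), sum(B)) = max(22, 16) = 22
Free float = ES(successor) - EF(current) = 22 - 16 = 6

6


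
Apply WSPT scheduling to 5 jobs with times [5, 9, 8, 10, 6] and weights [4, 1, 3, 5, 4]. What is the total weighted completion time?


Compute p/w ratios and sort ascending (WSPT): [(5, 4), (6, 4), (10, 5), (8, 3), (9, 1)]
Compute weighted completion times:
  Job (p=5,w=4): C=5, w*C=4*5=20
  Job (p=6,w=4): C=11, w*C=4*11=44
  Job (p=10,w=5): C=21, w*C=5*21=105
  Job (p=8,w=3): C=29, w*C=3*29=87
  Job (p=9,w=1): C=38, w*C=1*38=38
Total weighted completion time = 294

294


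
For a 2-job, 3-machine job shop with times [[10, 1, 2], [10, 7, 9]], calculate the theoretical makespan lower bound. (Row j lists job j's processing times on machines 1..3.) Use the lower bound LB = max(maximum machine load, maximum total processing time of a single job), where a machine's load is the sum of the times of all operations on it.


Machine loads:
  Machine 1: 10 + 10 = 20
  Machine 2: 1 + 7 = 8
  Machine 3: 2 + 9 = 11
Max machine load = 20
Job totals:
  Job 1: 13
  Job 2: 26
Max job total = 26
Lower bound = max(20, 26) = 26

26


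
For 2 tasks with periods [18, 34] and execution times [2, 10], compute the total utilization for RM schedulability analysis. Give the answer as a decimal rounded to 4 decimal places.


Compute individual utilizations (exact fractions):
  Task 1: C/T = 2/18 = 1/9 (approx. 0.1111)
  Task 2: C/T = 10/34 = 5/17 (approx. 0.2941)
Total utilization U = 1/9 + 5/17 = 62/153
Rounded to 4 decimal places: U = 0.4052
RM (Liu & Layland) bound for 2 tasks = 0.828427; compare with U = 62/153 (approx. 0.405229)
U <= bound, so schedulable by RM sufficient condition.

0.4052


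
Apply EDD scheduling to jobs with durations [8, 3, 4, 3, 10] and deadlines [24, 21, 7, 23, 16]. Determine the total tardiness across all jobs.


Sort by due date (EDD order): [(4, 7), (10, 16), (3, 21), (3, 23), (8, 24)]
Compute completion times and tardiness:
  Job 1: p=4, d=7, C=4, tardiness=max(0,4-7)=0
  Job 2: p=10, d=16, C=14, tardiness=max(0,14-16)=0
  Job 3: p=3, d=21, C=17, tardiness=max(0,17-21)=0
  Job 4: p=3, d=23, C=20, tardiness=max(0,20-23)=0
  Job 5: p=8, d=24, C=28, tardiness=max(0,28-24)=4
Total tardiness = 4

4


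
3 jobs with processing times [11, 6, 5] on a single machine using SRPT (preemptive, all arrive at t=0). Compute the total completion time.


Since all jobs arrive at t=0, SRPT equals SPT ordering.
SPT order: [5, 6, 11]
Completion times:
  Job 1: p=5, C=5
  Job 2: p=6, C=11
  Job 3: p=11, C=22
Total completion time = 5 + 11 + 22 = 38

38


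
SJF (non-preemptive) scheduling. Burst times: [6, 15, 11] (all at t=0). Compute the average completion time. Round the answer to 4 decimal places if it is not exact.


SJF order (ascending): [6, 11, 15]
Completion times:
  Job 1: burst=6, C=6
  Job 2: burst=11, C=17
  Job 3: burst=15, C=32
Average completion = 55/3 = 18.3333

18.3333


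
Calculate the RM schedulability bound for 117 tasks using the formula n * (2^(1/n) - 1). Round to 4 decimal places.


Compute 2^(1/117) = 1.0059419185
Subtract 1: 1.0059419185 - 1 = 0.0059419185
Multiply by n: 117 * 0.0059419185 = 0.6952044645
Round to 4 dp: 0.6952

0.6952


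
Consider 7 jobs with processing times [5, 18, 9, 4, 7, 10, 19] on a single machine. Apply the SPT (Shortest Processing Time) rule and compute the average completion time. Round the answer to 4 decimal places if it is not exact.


Sort jobs by processing time (SPT order): [4, 5, 7, 9, 10, 18, 19]
Compute completion times sequentially:
  Job 1: processing = 4, completes at 4
  Job 2: processing = 5, completes at 9
  Job 3: processing = 7, completes at 16
  Job 4: processing = 9, completes at 25
  Job 5: processing = 10, completes at 35
  Job 6: processing = 18, completes at 53
  Job 7: processing = 19, completes at 72
Sum of completion times = 214
Average completion time = 214/7 = 30.5714

30.5714


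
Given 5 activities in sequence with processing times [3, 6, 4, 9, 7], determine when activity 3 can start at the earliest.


Activity 3 starts after activities 1 through 2 complete.
Predecessor durations: [3, 6]
ES = 3 + 6 = 9

9


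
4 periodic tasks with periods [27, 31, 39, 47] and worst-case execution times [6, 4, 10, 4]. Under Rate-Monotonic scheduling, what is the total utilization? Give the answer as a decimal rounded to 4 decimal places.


Compute individual utilizations (exact fractions):
  Task 1: C/T = 6/27 = 2/9 (approx. 0.2222)
  Task 2: C/T = 4/31 (approx. 0.129)
  Task 3: C/T = 10/39 (approx. 0.2564)
  Task 4: C/T = 4/47 (approx. 0.0851)
Total utilization U = 2/9 + 4/31 + 10/39 + 4/47 = 118096/170469
Rounded to 4 decimal places: U = 0.6928
RM (Liu & Layland) bound for 4 tasks = 0.756828; compare with U = 118096/170469 (approx. 0.692771)
U <= bound, so schedulable by RM sufficient condition.

0.6928


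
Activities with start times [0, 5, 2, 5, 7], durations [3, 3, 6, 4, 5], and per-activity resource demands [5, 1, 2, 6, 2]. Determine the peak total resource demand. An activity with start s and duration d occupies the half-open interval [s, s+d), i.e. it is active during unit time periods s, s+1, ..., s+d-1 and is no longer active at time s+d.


Each activity i is active on [start_i, start_i + duration_i).
Compute total resource usage per time slot:
  t=0: active resources = [5], total = 5
  t=1: active resources = [5], total = 5
  t=2: active resources = [5, 2], total = 7
  t=3: active resources = [2], total = 2
  t=4: active resources = [2], total = 2
  t=5: active resources = [1, 2, 6], total = 9
  t=6: active resources = [1, 2, 6], total = 9
  t=7: active resources = [1, 2, 6, 2], total = 11
  t=8: active resources = [6, 2], total = 8
  t=9: active resources = [2], total = 2
  t=10: active resources = [2], total = 2
  t=11: active resources = [2], total = 2
Peak resource demand = 11

11


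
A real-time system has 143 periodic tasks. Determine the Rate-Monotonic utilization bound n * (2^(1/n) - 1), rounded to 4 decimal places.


Compute 2^(1/143) = 1.0048589497
Subtract 1: 1.0048589497 - 1 = 0.0048589497
Multiply by n: 143 * 0.0048589497 = 0.6948298071
Round to 4 dp: 0.6948

0.6948


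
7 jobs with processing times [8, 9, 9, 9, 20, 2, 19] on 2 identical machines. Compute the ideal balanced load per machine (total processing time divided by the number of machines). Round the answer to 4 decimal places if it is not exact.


Total processing time = 8 + 9 + 9 + 9 + 20 + 2 + 19 = 76
Number of machines = 2
Ideal balanced load = 76 / 2 = 38.0

38.0


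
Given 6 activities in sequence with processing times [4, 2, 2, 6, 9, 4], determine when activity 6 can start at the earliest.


Activity 6 starts after activities 1 through 5 complete.
Predecessor durations: [4, 2, 2, 6, 9]
ES = 4 + 2 + 2 + 6 + 9 = 23

23


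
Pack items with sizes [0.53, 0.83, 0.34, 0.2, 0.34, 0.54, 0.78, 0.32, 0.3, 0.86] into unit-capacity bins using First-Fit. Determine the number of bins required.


Place items sequentially using First-Fit:
  Item 0.53 -> new Bin 1
  Item 0.83 -> new Bin 2
  Item 0.34 -> Bin 1 (now 0.87)
  Item 0.2 -> new Bin 3
  Item 0.34 -> Bin 3 (now 0.54)
  Item 0.54 -> new Bin 4
  Item 0.78 -> new Bin 5
  Item 0.32 -> Bin 3 (now 0.86)
  Item 0.3 -> Bin 4 (now 0.84)
  Item 0.86 -> new Bin 6
Total bins used = 6

6


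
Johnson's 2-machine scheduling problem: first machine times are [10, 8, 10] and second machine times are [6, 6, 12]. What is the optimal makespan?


Apply Johnson's rule:
  Group 1 (a <= b): [(3, 10, 12)]
  Group 2 (a > b): [(1, 10, 6), (2, 8, 6)]
Optimal job order: [3, 1, 2]
Schedule:
  Job 3: M1 done at 10, M2 done at 22
  Job 1: M1 done at 20, M2 done at 28
  Job 2: M1 done at 28, M2 done at 34
Makespan = 34

34


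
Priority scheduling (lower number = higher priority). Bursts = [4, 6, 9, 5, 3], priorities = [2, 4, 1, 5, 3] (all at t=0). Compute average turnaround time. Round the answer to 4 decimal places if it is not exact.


Sort by priority (ascending = highest first):
Order: [(1, 9), (2, 4), (3, 3), (4, 6), (5, 5)]
Completion times:
  Priority 1, burst=9, C=9
  Priority 2, burst=4, C=13
  Priority 3, burst=3, C=16
  Priority 4, burst=6, C=22
  Priority 5, burst=5, C=27
Average turnaround = 87/5 = 17.4

17.4


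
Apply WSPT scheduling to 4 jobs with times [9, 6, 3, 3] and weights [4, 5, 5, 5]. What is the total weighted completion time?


Compute p/w ratios and sort ascending (WSPT): [(3, 5), (3, 5), (6, 5), (9, 4)]
Compute weighted completion times:
  Job (p=3,w=5): C=3, w*C=5*3=15
  Job (p=3,w=5): C=6, w*C=5*6=30
  Job (p=6,w=5): C=12, w*C=5*12=60
  Job (p=9,w=4): C=21, w*C=4*21=84
Total weighted completion time = 189

189


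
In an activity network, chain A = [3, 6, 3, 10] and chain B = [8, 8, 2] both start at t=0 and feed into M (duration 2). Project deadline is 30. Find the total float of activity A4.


Forward pass: ES(A4) = sum of predecessors on chain A = 12
EF = ES + duration = 12 + 10 = 22
Backward pass: LF(M) = deadline = 30; LS(M) = 30 - 2 = 28
LF(A4) = LS(M) - sum(successors on chain A) = 28 - 0 = 28
LS = LF - duration = 28 - 10 = 18
Total float = LS - ES = 18 - 12 = 6

6


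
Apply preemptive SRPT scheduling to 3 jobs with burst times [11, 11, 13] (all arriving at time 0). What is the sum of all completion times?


Since all jobs arrive at t=0, SRPT equals SPT ordering.
SPT order: [11, 11, 13]
Completion times:
  Job 1: p=11, C=11
  Job 2: p=11, C=22
  Job 3: p=13, C=35
Total completion time = 11 + 22 + 35 = 68

68
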